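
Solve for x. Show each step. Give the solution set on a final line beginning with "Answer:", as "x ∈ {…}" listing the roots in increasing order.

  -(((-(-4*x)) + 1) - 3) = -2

Step 1. [-(((-(-4*x)) + 1) - 3) = -2] LHS negated; negate both sides. So neg: ((-(-4*x)) + 1) - 3 = 2.
Step 2. [((-(-4*x)) + 1) - 3 = 2] peel the -3: add 3 from each side. So sub: (-(-4*x)) + 1 = 5.
Step 3. [(-(-4*x)) + 1 = 5] peel the +1: subtract 1 from each side ⇒ sub: -(-4*x) = 4.
Step 4. [-(-4*x) = 4] LHS negated; negate both sides, so neg: -4*x = -4.
Step 5. [-4*x = -4] LHS = -4·(…); ÷-4 both sides ⇒ div: x = 1.

Answer: x ∈ {1}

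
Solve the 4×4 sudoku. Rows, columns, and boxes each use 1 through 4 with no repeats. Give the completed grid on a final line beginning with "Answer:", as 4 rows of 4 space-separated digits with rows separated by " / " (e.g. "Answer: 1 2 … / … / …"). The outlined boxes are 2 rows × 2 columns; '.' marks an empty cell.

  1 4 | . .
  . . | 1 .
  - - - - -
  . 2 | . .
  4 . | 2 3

Step 1. [r2c1∈{2,3}] r2c1 is the only open cell in col 1 admitting 2 ⇒ r2c1=2.
Step 2. [r2c4∈{4}] r2c4 has the single candidate 4 ⇒ r2c4=4.
Step 3. [r1c3∈{3}] r1c3's peers cover all but 3 ⇒ r1c3=3.
Step 4. [r3c1∈{3}] r3c1 is down to just 3 ⇒ r3c1=3.
Step 5. [r2c2∈{3}] r2c2's peers cover all but 3 ⇒ r2c2=3.
Step 6. [r4c2∈{1}] r4c2 is down to just 1. So r4c2=1.
Step 7. [r3c3∈{4}] r3c3 has the single candidate 4, so r3c3=4.
Step 8. [r3c4∈{1}] nothing but 1 survives at r3c4, so r3c4=1.
Step 9. [r1c4∈{2}] r1c4 is down to just 2 ⇒ r1c4=2.

Answer: 1 4 3 2 / 2 3 1 4 / 3 2 4 1 / 4 1 2 3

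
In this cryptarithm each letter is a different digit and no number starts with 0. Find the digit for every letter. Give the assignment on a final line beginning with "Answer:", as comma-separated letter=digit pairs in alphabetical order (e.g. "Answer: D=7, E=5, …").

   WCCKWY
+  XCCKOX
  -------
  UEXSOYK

Step 1. [col 1: Y + X ≡ K (mod 10)] column 1 (Y + X ≡ K (mod 10), carry-in 0) doesn't pin K yet; pick K=5 and continue. So K=5.
Step 2. [col 1: Y + X ≡ K (mod 10)] several values work for X in column 1 (Y + X ≡ K (mod 10), carry-in 0); try X=6. So X=6.
Step 3. [U] U is the leading digit of a 7-digit sum of two 6-digit numbers; the final carry is exactly 1 ⇒ U=1.
Step 4. [col 1: Y + X ≡ K (mod 10)] from column 1 (X=6, K=5, carry-in 0, digits 1,5,6 already taken and all letters distinct): Y must equal 9 ⇒ Y=9.
Step 5. [col 2: W + O ≡ Y (mod 10)] no forcing yet in column 2 (carry-in 1); W=8 is free and consistent — try it. So W=8.
Step 6. [col 2: W + O ≡ Y (mod 10)] from column 2 (W=8, Y=9, carry-in 1, digits 1,5,6,8,9 already taken and all letters distinct): O must equal 0, so O=0.
Step 7. [col 4: C + C ≡ S (mod 10)] column 4: given nothing yet, carry-in 1, and digits 0,1,5,6,8,9 already taken and all letters distinct, C+C≡S (mod 10) forces S=7. So S=7.
Step 8. [col 4: C + C ≡ S (mod 10)] in column 4 we have C+C≡S with carry-in 1; given S=7 and digits 0,1,5,6,7,8,9 already taken and all letters distinct, that pins C to 3 ⇒ C=3.
Step 9. [col 6: W + X ≡ E (mod 10)] in column 6 we have W+X≡E with carry-in 0; given W=8, X=6 and digits 0,1,3,5,6,7,8,9 already taken and all letters distinct, that pins E to 4. So E=4.

Answer: C=3, E=4, K=5, O=0, S=7, U=1, W=8, X=6, Y=9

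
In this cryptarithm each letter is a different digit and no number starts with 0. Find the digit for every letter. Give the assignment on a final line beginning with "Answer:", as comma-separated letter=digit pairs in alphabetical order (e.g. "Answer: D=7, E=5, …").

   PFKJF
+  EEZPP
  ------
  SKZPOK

Step 1. [col 1: F + P ≡ K (mod 10)] column 1 (F + P ≡ K (mod 10), carry-in 0) doesn't pin K yet; pick K=5 and continue. So K=5.
Step 2. [col 1: F + P ≡ K (mod 10)] P=8 is one option consistent with column 1 (F + P ≡ K (mod 10), carry-in 0) — take it ⇒ P=8.
Step 3. [S] adding two 5-digit numbers gives at most 5+1 digits, and here it does — S is that final carry and must be 1 ⇒ S=1.
Step 4. [col 1: F + P ≡ K (mod 10)] column 1 reads F+P+carry(0)=K with P=8, K=5; with digits 1,5,8 already taken and all letters distinct, the only value for F is 7, so F=7.
Step 5. [col 2: J + P ≡ O (mod 10)] column 2 (J + P ≡ O (mod 10), carry-in 1) doesn't pin J yet; pick J=0 and continue ⇒ J=0.
Step 6. [col 2: J + P ≡ O (mod 10)] column 2 reads J+P+carry(1)=O with J=0, P=8; with digits 0,1,5,7,8 already taken and all letters distinct, the only value for O is 9. So O=9.
Step 7. [col 3: K + Z ≡ P (mod 10)] column 3 reads K+Z+carry(0)=P with K=5, P=8; with digits 0,1,5,7,8,9 already taken and all letters distinct, the only value for Z is 3. So Z=3.
Step 8. [col 4: F + E ≡ Z (mod 10)] in column 4 we have F+E≡Z with carry-in 0; given F=7, Z=3 and digits 0,1,3,5,7,8,9 already taken and all letters distinct, that pins E to 6 ⇒ E=6.

Answer: E=6, F=7, J=0, K=5, O=9, P=8, S=1, Z=3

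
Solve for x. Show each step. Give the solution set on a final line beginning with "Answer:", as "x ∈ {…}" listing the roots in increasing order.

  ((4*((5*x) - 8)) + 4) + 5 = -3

Step 1. [((4*((5*x) - 8)) + 4) + 5 = -3] 5 comes off first (subtract 5) ⇒ sub: (4*((5*x) - 8)) + 4 = -8.
Step 2. [(4*((5*x) - 8)) + 4 = -8] 4 divides every term; factor it out ⇒ factor: ((5*x) - 8) + 1 = -2.
Step 3. [((5*x) - 8) + 1 = -2] +1 is outermost — subtract 1 both sides ⇒ sub: (5*x) - 8 = -3.
Step 4. [(5*x) - 8 = -3] peel the -8: add 8 from each side, so sub: 5*x = 5.
Step 5. [5*x = 5] divide by the outer 5. So div: x = 1.

Answer: x ∈ {1}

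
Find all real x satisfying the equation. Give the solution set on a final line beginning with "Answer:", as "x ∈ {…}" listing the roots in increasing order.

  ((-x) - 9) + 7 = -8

Step 1. [((-x) - 9) + 7 = -8] 7 comes off first (subtract 7), so sub: (-x) - 9 = -15.
Step 2. [(-x) - 9 = -15] 9 comes off first (add 9) ⇒ sub: -x = -6.
Step 3. [-x = -6] LHS negated; negate both sides, so neg: x = 6.

Answer: x ∈ {6}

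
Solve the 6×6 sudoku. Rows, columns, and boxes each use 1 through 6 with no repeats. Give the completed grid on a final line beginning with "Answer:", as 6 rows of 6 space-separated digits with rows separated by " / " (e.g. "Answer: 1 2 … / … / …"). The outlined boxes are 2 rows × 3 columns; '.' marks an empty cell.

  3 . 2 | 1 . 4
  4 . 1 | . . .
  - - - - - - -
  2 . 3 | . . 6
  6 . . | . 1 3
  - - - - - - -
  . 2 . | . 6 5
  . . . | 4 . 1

Step 1. [r2c4∈{2,3,5,6}] across col 4, 6 lands solely at r2c4 ⇒ r2c4=6.
Step 2. [r2c2∈{5}] only 5 remains possible at r2c2 ⇒ r2c2=5.
Step 3. [r4c3∈{4,5}] box 3 places 5 nowhere but r4c3 ⇒ r4c3=5.
Step 4. [r3c5∈{4,5}] col 5 places 4 nowhere but r3c5. So r3c5=4.
Step 5. [r6c5∈{2,3}] r6c5 is the only open cell in row 6 admitting 2. So r6c5=2.
Step 6. [r1c2∈{6}] r1c2's peers cover all but 6. So r1c2=6.
Step 7. [r5c3∈{4}] r5c3 has the single candidate 4. So r5c3=4.
Step 8. [r6c3∈{6}] r6c3 is down to just 6, so r6c3=6.
Step 9. [r6c2∈{3}] r6c2 is down to just 3 ⇒ r6c2=3.
Step 10. [r3c4∈{5}] r3c4 is down to just 5. So r3c4=5.
Step 11. [r4c2∈{4}] only 4 remains possible at r4c2 ⇒ r4c2=4.
Step 12. [r2c6∈{2}] only 2 remains possible at r2c6 ⇒ r2c6=2.
Step 13. [r2c5∈{3}] r2c5 has the single candidate 3 ⇒ r2c5=3.
Step 14. [r6c1∈{5}] only 5 remains possible at r6c1 ⇒ r6c1=5.
Step 15. [r1c5∈{5}] only 5 remains possible at r1c5. So r1c5=5.
Step 16. [r5c4∈{3}] r5c4 has the single candidate 3. So r5c4=3.
Step 17. [r3c2∈{1}] r3c2 is down to just 1, so r3c2=1.
Step 18. [r4c4∈{2}] r4c4's peers cover all but 2. So r4c4=2.
Step 19. [r5c1∈{1}] only 1 remains possible at r5c1 ⇒ r5c1=1.

Answer: 3 6 2 1 5 4 / 4 5 1 6 3 2 / 2 1 3 5 4 6 / 6 4 5 2 1 3 / 1 2 4 3 6 5 / 5 3 6 4 2 1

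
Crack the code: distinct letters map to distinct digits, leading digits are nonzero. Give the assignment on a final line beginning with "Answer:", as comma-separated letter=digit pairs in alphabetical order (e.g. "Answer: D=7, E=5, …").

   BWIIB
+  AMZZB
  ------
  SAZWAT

Step 1. [S] S is the leading digit of a 6-digit sum of two 5-digit numbers; the final carry is exactly 1. So S=1.
Step 2. [col 1: B + B ≡ T (mod 10)] column 1 (B + B ≡ T (mod 10), carry-in 0) doesn't pin T yet; pick T=8 and continue, so T=8.
Step 3. [col 1: B + B ≡ T (mod 10)] B=9 is one option consistent with column 1 (B + B ≡ T (mod 10), carry-in 0) — take it. So B=9.
Step 4. [col 2: I + Z ≡ A (mod 10)] column 2 (I + Z ≡ A (mod 10), carry-in 1) doesn't pin Z yet; pick Z=2 and continue. So Z=2.
Step 5. [col 2: I + Z ≡ A (mod 10)] column 2 (I + Z ≡ A (mod 10), carry-in 1) doesn't pin I yet; pick I=3 and continue ⇒ I=3.
Step 6. [col 2: I + Z ≡ A (mod 10)] column 2: given I=3, Z=2, carry-in 1, and digits 1,2,3,8,9 already taken and all letters distinct, I+Z≡A (mod 10) forces A=6. So A=6.
Step 7. [col 3: I + Z ≡ W (mod 10)] column 3: given I=3, Z=2, carry-in 0, and digits 1,2,3,6,8,9 already taken and all letters distinct, I+Z≡W (mod 10) forces W=5. So W=5.
Step 8. [col 4: W + M ≡ Z (mod 10)] in column 4 we have W+M≡Z with carry-in 0; given W=5, Z=2 and digits 1,2,3,5,6,8,9 already taken and all letters distinct, that pins M to 7. So M=7.

Answer: A=6, B=9, I=3, M=7, S=1, T=8, W=5, Z=2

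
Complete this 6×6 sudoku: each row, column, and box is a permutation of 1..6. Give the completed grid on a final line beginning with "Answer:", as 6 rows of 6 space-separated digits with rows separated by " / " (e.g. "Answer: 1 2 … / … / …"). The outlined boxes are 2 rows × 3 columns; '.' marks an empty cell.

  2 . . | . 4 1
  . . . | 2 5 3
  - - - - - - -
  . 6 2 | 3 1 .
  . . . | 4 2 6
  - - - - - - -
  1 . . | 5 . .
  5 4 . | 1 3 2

Step 1. [r6c3∈{6}] nothing but 6 survives at r6c3 ⇒ r6c3=6.
Step 2. [r5c3∈{3}] only 3 remains possible at r5c3 ⇒ r5c3=3.
Step 3. [r2c2∈{1}] only 1 remains possible at r2c2, so r2c2=1.
Step 4. [r1c3∈{5}] only 5 remains possible at r1c3 ⇒ r1c3=5.
Step 5. [r3c1∈{4}] r3c1 has the single candidate 4. So r3c1=4.
Step 6. [r4c1∈{3}] nothing but 3 survives at r4c1, so r4c1=3.
Step 7. [r1c4∈{6}] nothing but 6 survives at r1c4, so r1c4=6.
Step 8. [r2c1∈{6}] only 6 remains possible at r2c1, so r2c1=6.
Step 9. [r3c6∈{5}] only 5 remains possible at r3c6. So r3c6=5.
Step 10. [r2c3∈{4}] only 4 remains possible at r2c3. So r2c3=4.
Step 11. [r5c2∈{2}] r5c2's peers cover all but 2. So r5c2=2.
Step 12. [r4c3∈{1}] only 1 remains possible at r4c3 ⇒ r4c3=1.
Step 13. [r1c2∈{3}] only 3 remains possible at r1c2. So r1c2=3.
Step 14. [r5c6∈{4}] r5c6 has the single candidate 4. So r5c6=4.
Step 15. [r5c5∈{6}] only 6 remains possible at r5c5. So r5c5=6.
Step 16. [r4c2∈{5}] r4c2 has the single candidate 5 ⇒ r4c2=5.

Answer: 2 3 5 6 4 1 / 6 1 4 2 5 3 / 4 6 2 3 1 5 / 3 5 1 4 2 6 / 1 2 3 5 6 4 / 5 4 6 1 3 2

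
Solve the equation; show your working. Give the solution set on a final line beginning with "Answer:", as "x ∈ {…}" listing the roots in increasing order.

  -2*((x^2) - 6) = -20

Step 1. [-2*((x^2) - 6) = -20] leading coefficient -2: divide by -2. So div: (x^2) - 6 = 10.
Step 2. [(x^2) - 6 = 10] 6 comes off first (add 6), so sub: x^2 = 16.
Step 3. [x^2 = 16] √ both sides: 16 ≥ 0 gives two branches ⇒ sqrt: x = 4 or -4.

Answer: x ∈ {-4, 4}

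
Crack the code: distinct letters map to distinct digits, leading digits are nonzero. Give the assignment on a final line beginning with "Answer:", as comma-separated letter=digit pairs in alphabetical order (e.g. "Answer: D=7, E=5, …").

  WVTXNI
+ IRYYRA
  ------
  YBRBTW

Step 1. [col 1: I + A ≡ W (mod 10)] no forcing yet in column 1 (carry-in 0); A=8 is free and consistent — try it ⇒ A=8.
Step 2. [col 1: I + A ≡ W (mod 10)] several values work for W in column 1 (I + A ≡ W (mod 10), carry-in 0); try W=1, so W=1.
Step 3. [col 1: I + A ≡ W (mod 10)] column 1 reads I+A+carry(0)=W with A=8, W=1; with digits 1,8 already taken and all letters distinct, the only value for I is 3. So I=3.
Step 4. [col 2: N + R ≡ T (mod 10)] no forcing yet in column 2 (carry-in 1); N=4 is free and consistent — try it. So N=4.
Step 5. [col 2: N + R ≡ T (mod 10)] R=7 is one option consistent with column 2 (N + R ≡ T (mod 10), carry-in 1) — take it. So R=7.
Step 6. [col 2: N + R ≡ T (mod 10)] from column 2 (N=4, R=7, carry-in 1, digits 1,3,4,7,8 already taken and all letters distinct): T must equal 2. So T=2.
Step 7. [col 3: X + Y ≡ B (mod 10)] from column 3 (nothing yet, carry-in 1, digits 1,2,3,4,7,8 already taken and all letters distinct): B must equal 6. So B=6.
Step 8. [col 3: X + Y ≡ B (mod 10)] no forcing yet in column 3 (carry-in 1); X=0 is free and consistent — try it ⇒ X=0.
Step 9. [col 3: X + Y ≡ B (mod 10)] column 3 reads X+Y+carry(1)=B with X=0, B=6; with digits 0,1,2,3,4,6,7,8 already taken and all letters distinct, the only value for Y is 5, so Y=5.
Step 10. [col 5: V + R ≡ B (mod 10)] column 5: given R=7, B=6, carry-in 0, and digits 0,1,2,3,4,5,6,7,8 already taken and all letters distinct, V+R≡B (mod 10) forces V=9, so V=9.

Answer: A=8, B=6, I=3, N=4, R=7, T=2, V=9, W=1, X=0, Y=5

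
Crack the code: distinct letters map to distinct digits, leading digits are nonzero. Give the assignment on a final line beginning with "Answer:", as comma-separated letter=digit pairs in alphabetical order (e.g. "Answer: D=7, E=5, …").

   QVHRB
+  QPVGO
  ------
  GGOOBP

Step 1. [col 1: B + O ≡ P (mod 10)] column 1 (B + O ≡ P (mod 10), carry-in 0) doesn't pin O yet; pick O=4 and continue, so O=4.
Step 2. [col 1: B + O ≡ P (mod 10)] B=3 is one option consistent with column 1 (B + O ≡ P (mod 10), carry-in 0) — take it. So B=3.
Step 3. [G] G is the leading digit of a 6-digit sum of two 5-digit numbers; the final carry is exactly 1, so G=1.
Step 4. [col 1: B + O ≡ P (mod 10)] in column 1 we have B+O≡P with carry-in 0; given B=3, O=4 and digits 1,3,4 already taken and all letters distinct, that pins P to 7 ⇒ P=7.
Step 5. [col 2: R + G ≡ B (mod 10)] column 2: given G=1, B=3, carry-in 0, and digits 1,3,4,7 already taken and all letters distinct, R+G≡B (mod 10) forces R=2. So R=2.
Step 6. [col 3: H + V ≡ O (mod 10)] several values work for V in column 3 (H + V ≡ O (mod 10), carry-in 0); try V=6. So V=6.
Step 7. [col 3: H + V ≡ O (mod 10)] from column 3 (V=6, O=4, carry-in 0, digits 1,2,3,4,6,7 already taken and all letters distinct): H must equal 8 ⇒ H=8.
Step 8. [col 5: Q + Q ≡ G (mod 10)] several values work for Q in column 5 (Q + Q ≡ G (mod 10), carry-in 1); try Q=5, so Q=5.

Answer: B=3, G=1, H=8, O=4, P=7, Q=5, R=2, V=6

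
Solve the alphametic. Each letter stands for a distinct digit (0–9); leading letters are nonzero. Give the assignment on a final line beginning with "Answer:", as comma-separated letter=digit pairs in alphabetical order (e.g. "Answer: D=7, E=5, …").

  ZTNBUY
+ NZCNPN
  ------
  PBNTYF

Step 1. [col 1: Y + N ≡ F (mod 10)] column 1 (Y + N ≡ F (mod 10), carry-in 0) doesn't pin F yet; pick F=1 and continue, so F=1.
Step 2. [col 1: Y + N ≡ F (mod 10)] N=5 is one option consistent with column 1 (Y + N ≡ F (mod 10), carry-in 0) — take it. So N=5.
Step 3. [col 1: Y + N ≡ F (mod 10)] in column 1 we have Y+N≡F with carry-in 0; given N=5, F=1 and digits 1,5 already taken and all letters distinct, that pins Y to 6 ⇒ Y=6.
Step 4. [col 2: U + P ≡ Y (mod 10)] P=8 is one option consistent with column 2 (U + P ≡ Y (mod 10), carry-in 1) — take it, so P=8.
Step 5. [col 2: U + P ≡ Y (mod 10)] column 2: given P=8, Y=6, carry-in 1, and digits 1,5,6,8 already taken and all letters distinct, U+P≡Y (mod 10) forces U=7. So U=7.
Step 6. [col 3: B + N ≡ T (mod 10)] B=4 is one option consistent with column 3 (B + N ≡ T (mod 10), carry-in 1) — take it, so B=4.
Step 7. [col 3: B + N ≡ T (mod 10)] in column 3 we have B+N≡T with carry-in 1; given B=4, N=5 and digits 1,4,5,6,7,8 already taken and all letters distinct, that pins T to 0, so T=0.
Step 8. [col 4: N + C ≡ N (mod 10)] column 4: given N=5, carry-in 1, and digits 0,1,4,5,6,7,8 already taken and all letters distinct, N+C≡N (mod 10) forces C=9, so C=9.
Step 9. [col 5: T + Z ≡ B (mod 10)] from column 5 (T=0, B=4, carry-in 1, digits 0,1,4,5,6,7,8,9 already taken and all letters distinct): Z must equal 3, so Z=3.

Answer: B=4, C=9, F=1, N=5, P=8, T=0, U=7, Y=6, Z=3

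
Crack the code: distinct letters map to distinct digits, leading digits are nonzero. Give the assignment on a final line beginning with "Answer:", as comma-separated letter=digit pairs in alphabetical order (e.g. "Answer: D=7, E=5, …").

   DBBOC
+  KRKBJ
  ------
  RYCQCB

Step 1. [col 1: C + J ≡ B (mod 10)] no forcing yet in column 1 (carry-in 0); B=3 is free and consistent — try it, so B=3.
Step 2. [col 1: C + J ≡ B (mod 10)] J=9 is one option consistent with column 1 (C + J ≡ B (mod 10), carry-in 0) — take it, so J=9.
Step 3. [col 1: C + J ≡ B (mod 10)] from column 1 (J=9, B=3, carry-in 0, digits 3,9 already taken and all letters distinct): C must equal 4, so C=4.
Step 4. [col 2: O + B ≡ C (mod 10)] from column 2 (B=3, C=4, carry-in 1, digits 3,4,9 already taken and all letters distinct): O must equal 0. So O=0.
Step 5. [R] adding two 5-digit numbers gives at most 5+1 digits, and here it does — R is that final carry and must be 1. So R=1.
Step 6. [col 3: B + K ≡ Q (mod 10)] no forcing yet in column 3 (carry-in 0); Q=8 is free and consistent — try it. So Q=8.
Step 7. [col 3: B + K ≡ Q (mod 10)] column 3 reads B+K+carry(0)=Q with B=3, Q=8; with digits 0,1,3,4,8,9 already taken and all letters distinct, the only value for K is 5 ⇒ K=5.
Step 8. [col 5: D + K ≡ Y (mod 10)] no forcing yet in column 5 (carry-in 0); D=7 is free and consistent — try it ⇒ D=7.
Step 9. [col 5: D + K ≡ Y (mod 10)] column 5: given D=7, K=5, carry-in 0, and digits 0,1,3,4,5,7,8,9 already taken and all letters distinct, D+K≡Y (mod 10) forces Y=2, so Y=2.

Answer: B=3, C=4, D=7, J=9, K=5, O=0, Q=8, R=1, Y=2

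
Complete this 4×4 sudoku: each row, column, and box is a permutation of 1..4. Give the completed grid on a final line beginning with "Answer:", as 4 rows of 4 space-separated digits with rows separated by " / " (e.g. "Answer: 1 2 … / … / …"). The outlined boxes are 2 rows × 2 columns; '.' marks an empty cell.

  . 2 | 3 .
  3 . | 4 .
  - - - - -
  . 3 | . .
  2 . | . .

Step 1. [r1c4∈{1}] r1c4 is down to just 1 ⇒ r1c4=1.
Step 2. [r3c1∈{1,4}] across col 1, 1 lands solely at r3c1, so r3c1=1.
Step 3. [r3c4∈{2,4}] across row 3, 4 lands solely at r3c4 ⇒ r3c4=4.
Step 4. [r2c4∈{2}] r2c4's peers cover all but 2 ⇒ r2c4=2.
Step 5. [r1c1∈{4}] nothing but 4 survives at r1c1, so r1c1=4.
Step 6. [r3c3∈{2}] nothing but 2 survives at r3c3, so r3c3=2.
Step 7. [r2c2∈{1}] nothing but 1 survives at r2c2. So r2c2=1.
Step 8. [r4c4∈{3}] r4c4 is down to just 3 ⇒ r4c4=3.
Step 9. [r4c3∈{1}] r4c3 has the single candidate 1, so r4c3=1.
Step 10. [r4c2∈{4}] r4c2's peers cover all but 4, so r4c2=4.

Answer: 4 2 3 1 / 3 1 4 2 / 1 3 2 4 / 2 4 1 3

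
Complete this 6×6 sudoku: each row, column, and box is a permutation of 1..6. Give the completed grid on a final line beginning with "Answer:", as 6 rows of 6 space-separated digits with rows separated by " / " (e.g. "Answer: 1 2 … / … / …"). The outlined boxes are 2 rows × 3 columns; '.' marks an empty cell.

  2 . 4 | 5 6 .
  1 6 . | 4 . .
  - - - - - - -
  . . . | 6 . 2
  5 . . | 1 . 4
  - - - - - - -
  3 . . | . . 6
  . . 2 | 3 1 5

Step 1. [r1c2∈{3}] r1c2 is down to just 3, so r1c2=3.
Step 2. [r4c5∈{3}] nothing but 3 survives at r4c5 ⇒ r4c5=3.
Step 3. [r5c2∈{1,4,5}] 5 has one home in col 2: r5c2, so r5c2=5.
Step 4. [r3c1∈{4}] nothing but 4 survives at r3c1, so r3c1=4.
Step 5. [r5c4∈{2}] r5c4's peers cover all but 2 ⇒ r5c4=2.
Step 6. [r3c3∈{1,3}] 3 has one home in row 3: r3c3, so r3c3=3.
Step 7. [r2c3∈{5}] r2c3's peers cover all but 5. So r2c3=5.
Step 8. [r3c5∈{5}] r3c5 has the single candidate 5. So r3c5=5.
Step 9. [r4c2∈{2}] r4c2's peers cover all but 2. So r4c2=2.
Step 10. [r5c5∈{4}] r5c5 is down to just 4. So r5c5=4.
Step 11. [r3c2∈{1}] r3c2 has the single candidate 1. So r3c2=1.
Step 12. [r2c6∈{3}] only 3 remains possible at r2c6 ⇒ r2c6=3.
Step 13. [r6c1∈{6}] r6c1 has the single candidate 6. So r6c1=6.
Step 14. [r5c3∈{1}] only 1 remains possible at r5c3, so r5c3=1.
Step 15. [r4c3∈{6}] r4c3's peers cover all but 6 ⇒ r4c3=6.
Step 16. [r1c6∈{1}] r1c6 is down to just 1, so r1c6=1.
Step 17. [r6c2∈{4}] nothing but 4 survives at r6c2. So r6c2=4.
Step 18. [r2c5∈{2}] r2c5's peers cover all but 2 ⇒ r2c5=2.

Answer: 2 3 4 5 6 1 / 1 6 5 4 2 3 / 4 1 3 6 5 2 / 5 2 6 1 3 4 / 3 5 1 2 4 6 / 6 4 2 3 1 5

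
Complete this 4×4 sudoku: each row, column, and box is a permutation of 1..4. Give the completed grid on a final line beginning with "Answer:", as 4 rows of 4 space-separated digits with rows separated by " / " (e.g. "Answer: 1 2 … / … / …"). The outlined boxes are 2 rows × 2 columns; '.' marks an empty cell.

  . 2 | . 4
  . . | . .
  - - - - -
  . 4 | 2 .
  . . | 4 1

Step 1. [r2c2∈{1,3}] 1 has one home in col 2: r2c2. So r2c2=1.
Step 2. [r1c1∈{3}] only 3 remains possible at r1c1 ⇒ r1c1=3.
Step 3. [r3c4∈{3}] nothing but 3 survives at r3c4, so r3c4=3.
Step 4. [r4c2∈{3}] r4c2 is down to just 3 ⇒ r4c2=3.
Step 5. [r2c4∈{2}] only 2 remains possible at r2c4. So r2c4=2.
Step 6. [r2c1∈{4}] r2c1's peers cover all but 4. So r2c1=4.
Step 7. [r1c3∈{1}] r1c3 is down to just 1 ⇒ r1c3=1.
Step 8. [r3c1∈{1}] only 1 remains possible at r3c1. So r3c1=1.
Step 9. [r2c3∈{3}] nothing but 3 survives at r2c3. So r2c3=3.
Step 10. [r4c1∈{2}] r4c1 is down to just 2, so r4c1=2.

Answer: 3 2 1 4 / 4 1 3 2 / 1 4 2 3 / 2 3 4 1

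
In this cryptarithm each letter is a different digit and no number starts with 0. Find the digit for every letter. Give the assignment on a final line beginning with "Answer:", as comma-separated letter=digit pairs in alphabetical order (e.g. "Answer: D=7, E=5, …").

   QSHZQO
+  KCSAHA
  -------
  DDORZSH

Step 1. [col 1: O + A ≡ H (mod 10)] several values work for A in column 1 (O + A ≡ H (mod 10), carry-in 0); try A=9, so A=9.
Step 2. [col 1: O + A ≡ H (mod 10)] column 1 (O + A ≡ H (mod 10), carry-in 0) doesn't pin O yet; pick O=8 and continue. So O=8.
Step 3. [D] the sum has 7 digits but both addends have 6; that extra leading digit D is the final carry, namely 1 ⇒ D=1.
Step 4. [col 1: O + A ≡ H (mod 10)] column 1 reads O+A+carry(0)=H with O=8, A=9; with digits 1,8,9 already taken and all letters distinct, the only value for H is 7 ⇒ H=7.
Step 5. [col 2: Q + H ≡ S (mod 10)] no forcing yet in column 2 (carry-in 1); S=4 is free and consistent — try it. So S=4.
Step 6. [col 2: Q + H ≡ S (mod 10)] column 2 reads Q+H+carry(1)=S with H=7, S=4; with digits 1,4,7,8,9 already taken and all letters distinct, the only value for Q is 6. So Q=6.
Step 7. [col 3: Z + A ≡ Z (mod 10)] column 3 (Z + A ≡ Z (mod 10), carry-in 1) doesn't pin Z yet; pick Z=0 and continue. So Z=0.
Step 8. [col 4: H + S ≡ R (mod 10)] in column 4 we have H+S≡R with carry-in 1; given H=7, S=4 and digits 0,1,4,6,7,8,9 already taken and all letters distinct, that pins R to 2, so R=2.
Step 9. [col 5: S + C ≡ O (mod 10)] from column 5 (S=4, O=8, carry-in 1, digits 0,1,2,4,6,7,8,9 already taken and all letters distinct): C must equal 3, so C=3.
Step 10. [col 6: Q + K ≡ D (mod 10)] from column 6 (Q=6, D=1, carry-in 0, digits 0,1,2,3,4,6,7,8,9 already taken and all letters distinct): K must equal 5 ⇒ K=5.

Answer: A=9, C=3, D=1, H=7, K=5, O=8, Q=6, R=2, S=4, Z=0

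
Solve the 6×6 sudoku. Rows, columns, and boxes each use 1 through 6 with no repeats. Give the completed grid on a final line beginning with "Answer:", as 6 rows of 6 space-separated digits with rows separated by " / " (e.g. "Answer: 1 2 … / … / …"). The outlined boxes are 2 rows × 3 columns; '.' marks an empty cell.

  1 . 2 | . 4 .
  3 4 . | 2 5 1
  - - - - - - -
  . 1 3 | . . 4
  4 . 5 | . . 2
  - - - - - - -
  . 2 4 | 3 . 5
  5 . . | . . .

Step 1. [r3c5∈{6}] only 6 remains possible at r3c5. So r3c5=6.
Step 2. [r6c6∈{6}] only 6 remains possible at r6c6, so r6c6=6.
Step 3. [r5c5∈{1}] nothing but 1 survives at r5c5, so r5c5=1.
Step 4. [r2c3∈{6}] nothing but 6 survives at r2c3. So r2c3=6.
Step 5. [r6c2∈{3}] r6c2 is down to just 3, so r6c2=3.
Step 6. [r6c3∈{1}] r6c3 has the single candidate 1. So r6c3=1.
Step 7. [r6c4∈{4}] r6c4 is down to just 4, so r6c4=4.
Step 8. [r6c5∈{2}] only 2 remains possible at r6c5 ⇒ r6c5=2.
Step 9. [r1c6∈{3}] r1c6 has the single candidate 3 ⇒ r1c6=3.
Step 10. [r4c2∈{6}] r4c2 is down to just 6, so r4c2=6.
Step 11. [r4c4∈{1}] r4c4's peers cover all but 1 ⇒ r4c4=1.
Step 12. [r1c4∈{6}] r1c4 is down to just 6 ⇒ r1c4=6.
Step 13. [r1c2∈{5}] r1c2's peers cover all but 5, so r1c2=5.
Step 14. [r3c4∈{5}] nothing but 5 survives at r3c4. So r3c4=5.
Step 15. [r4c5∈{3}] r4c5 has the single candidate 3 ⇒ r4c5=3.
Step 16. [r3c1∈{2}] r3c1 is down to just 2. So r3c1=2.
Step 17. [r5c1∈{6}] only 6 remains possible at r5c1, so r5c1=6.

Answer: 1 5 2 6 4 3 / 3 4 6 2 5 1 / 2 1 3 5 6 4 / 4 6 5 1 3 2 / 6 2 4 3 1 5 / 5 3 1 4 2 6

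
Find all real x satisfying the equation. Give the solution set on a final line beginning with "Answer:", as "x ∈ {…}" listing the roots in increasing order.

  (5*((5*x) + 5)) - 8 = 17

Step 1. [(5*((5*x) + 5)) - 8 = 17] the outer -8 inverts by adding 8, so sub: 5*((5*x) + 5) = 25.
Step 2. [5*((5*x) + 5) = 25] leading coefficient 5: divide by 5, so div: (5*x) + 5 = 5.
Step 3. [(5*x) + 5 = 5] +5 is outermost — subtract 5 both sides. So sub: 5*x = 0.
Step 4. [5*x = 0] 5·(inner) — divide through by 5. So div: x = 0.

Answer: x ∈ {0}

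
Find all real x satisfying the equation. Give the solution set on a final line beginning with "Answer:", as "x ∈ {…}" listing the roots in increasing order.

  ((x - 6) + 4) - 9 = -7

Step 1. [((x - 6) + 4) - 9 = -7] -9 is outermost — add 9 both sides. So sub: (x - 6) + 4 = 2.
Step 2. [(x - 6) + 4 = 2] +4 is outermost — subtract 4 both sides. So sub: x - 6 = -2.
Step 3. [x - 6 = -2] the outer -6 inverts by adding 6, so sub: x = 4.

Answer: x ∈ {4}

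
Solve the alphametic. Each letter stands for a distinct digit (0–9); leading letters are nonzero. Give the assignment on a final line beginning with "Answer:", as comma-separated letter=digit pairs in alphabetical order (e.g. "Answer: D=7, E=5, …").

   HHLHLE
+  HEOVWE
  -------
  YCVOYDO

Step 1. [col 1: E + E ≡ O (mod 10)] E=3 is one option consistent with column 1 (E + E ≡ O (mod 10), carry-in 0) — take it. So E=3.
Step 2. [Y] Y is the leading digit of a 7-digit sum of two 6-digit numbers; the final carry is exactly 1. So Y=1.
Step 3. [col 1: E + E ≡ O (mod 10)] column 1: given E=3, carry-in 0, and digits 1,3 already taken and all letters distinct, E+E≡O (mod 10) forces O=6. So O=6.
Step 4. [col 2: L + W ≡ D (mod 10)] column 2 (L + W ≡ D (mod 10), carry-in 0) doesn't pin W yet; pick W=5 and continue. So W=5.
Step 5. [col 2: L + W ≡ D (mod 10)] several values work for D in column 2 (L + W ≡ D (mod 10), carry-in 0); try D=4. So D=4.
Step 6. [col 2: L + W ≡ D (mod 10)] in column 2 we have L+W≡D with carry-in 0; given W=5, D=4 and digits 1,3,4,5,6 already taken and all letters distinct, that pins L to 9 ⇒ L=9.
Step 7. [col 3: H + V ≡ Y (mod 10)] H=8 is one option consistent with column 3 (H + V ≡ Y (mod 10), carry-in 1) — take it ⇒ H=8.
Step 8. [col 3: H + V ≡ Y (mod 10)] from column 3 (H=8, Y=1, carry-in 1, digits 1,3,4,5,6,8,9 already taken and all letters distinct): V must equal 2, so V=2.
Step 9. [col 6: H + H ≡ C (mod 10)] from column 6 (H=8, carry-in 1, digits 1,2,3,4,5,6,8,9 already taken and all letters distinct): C must equal 7, so C=7.

Answer: C=7, D=4, E=3, H=8, L=9, O=6, V=2, W=5, Y=1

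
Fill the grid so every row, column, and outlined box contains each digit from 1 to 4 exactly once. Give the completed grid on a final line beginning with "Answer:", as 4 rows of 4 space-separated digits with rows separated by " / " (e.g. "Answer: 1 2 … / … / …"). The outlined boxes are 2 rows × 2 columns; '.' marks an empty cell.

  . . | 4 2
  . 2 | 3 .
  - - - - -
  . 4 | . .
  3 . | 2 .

Step 1. [r2c4∈{1}] r2c4's peers cover all but 1, so r2c4=1.
Step 2. [r1c1∈{1}] only 1 remains possible at r1c1. So r1c1=1.
Step 3. [r1c2∈{3}] r1c2 is down to just 3. So r1c2=3.
Step 4. [r3c1∈{2}] only 2 remains possible at r3c1 ⇒ r3c1=2.
Step 5. [r3c4∈{3}] r3c4 is down to just 3. So r3c4=3.
Step 6. [r3c3∈{1}] r3c3 has the single candidate 1. So r3c3=1.
Step 7. [r4c2∈{1}] nothing but 1 survives at r4c2. So r4c2=1.
Step 8. [r2c1∈{4}] r2c1 has the single candidate 4 ⇒ r2c1=4.
Step 9. [r4c4∈{4}] nothing but 4 survives at r4c4. So r4c4=4.

Answer: 1 3 4 2 / 4 2 3 1 / 2 4 1 3 / 3 1 2 4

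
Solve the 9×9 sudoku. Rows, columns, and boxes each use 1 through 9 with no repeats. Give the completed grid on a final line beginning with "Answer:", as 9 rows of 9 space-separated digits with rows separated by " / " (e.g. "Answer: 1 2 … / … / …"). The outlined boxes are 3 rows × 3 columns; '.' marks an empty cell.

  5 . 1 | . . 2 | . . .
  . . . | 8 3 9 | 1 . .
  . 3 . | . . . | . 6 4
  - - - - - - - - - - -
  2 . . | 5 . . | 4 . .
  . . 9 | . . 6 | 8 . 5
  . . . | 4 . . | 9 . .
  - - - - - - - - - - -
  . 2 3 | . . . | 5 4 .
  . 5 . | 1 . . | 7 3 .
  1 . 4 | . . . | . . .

Step 1. [r3c4∈{7}] r3c4's peers cover all but 7, so r3c4=7.
Step 2. [r9c7∈{2,6}] r9c7 is the only open cell in col 7 admitting 6. So r9c7=6.
Step 3. [r4c5∈{1,7,8,9}] across row 4, 9 lands solely at r4c5. So r4c5=9.
Step 4. [r3c1∈{8,9}] r3c1 is the only open cell in row 3 admitting 9 ⇒ r3c1=9.
Step 5. [r8c9∈{2,8,9}] across row 8, 9 lands solely at r8c9. So r8c9=9.
Step 6. [r8c5∈{2,4,6,8}] in row 8, 2 fits only at r8c5. So r8c5=2.
Step 7. [r3c3∈{2,8}] 8 has one home in row 3: r3c3, so r3c3=8.
Step 8. [r8c3∈{6}] only 6 remains possible at r8c3, so r8c3=6.
Step 9. [r4c3∈{7}] nothing but 7 survives at r4c3. So r4c3=7.
Step 10. [r4c8∈{1}] r4c8 has the single candidate 1. So r4c8=1.
Step 11. [r8c1∈{8}] nothing but 8 survives at r8c1. So r8c1=8.
Step 12. [r7c1∈{7}] nothing but 7 survives at r7c1 ⇒ r7c1=7.
Step 13. [r7c6∈{8}] r7c6's peers cover all but 8. So r7c6=8.
Step 14. [r4c6∈{3}] r4c6's peers cover all but 3 ⇒ r4c6=3.
Step 15. [r6c9∈{2,3,6,7}] r6c9 is the only open cell in box 6 admitting 3, so r6c9=3.
Step 16. [r6c8∈{2,7}] 2 has one home in row 6: r6c8, so r6c8=2.
Step 17. [r1c4∈{6}] nothing but 6 survives at r1c4 ⇒ r1c4=6.
Step 18. [r5c8∈{7}] r5c8 has the single candidate 7 ⇒ r5c8=7.
Step 19. [r5c5∈{1}] nothing but 1 survives at r5c5. So r5c5=1.
Step 20. [r5c2∈{4}] r5c2 is down to just 4, so r5c2=4.
Step 21. [r6c1∈{6}] r6c1 is down to just 6 ⇒ r6c1=6.
Step 22. [r6c6∈{7}] nothing but 7 survives at r6c6, so r6c6=7.
Step 23. [r9c8∈{8}] nothing but 8 survives at r9c8, so r9c8=8.
Step 24. [r9c6∈{5}] nothing but 5 survives at r9c6. So r9c6=5.
Step 25. [r1c2∈{7}] nothing but 7 survives at r1c2, so r1c2=7.
Step 26. [r9c2∈{9}] nothing but 9 survives at r9c2 ⇒ r9c2=9.
Step 27. [r2c3∈{2}] r2c3 is down to just 2. So r2c3=2.
Step 28. [r4c2∈{8}] r4c2 is down to just 8, so r4c2=8.
Step 29. [r2c9∈{7}] r2c9's peers cover all but 7. So r2c9=7.
Step 30. [r2c2∈{6}] r2c2's peers cover all but 6. So r2c2=6.
Step 31. [r1c5∈{4}] only 4 remains possible at r1c5 ⇒ r1c5=4.
Step 32. [r9c9∈{2}] r9c9 is down to just 2 ⇒ r9c9=2.
Step 33. [r1c7∈{3}] r1c7's peers cover all but 3. So r1c7=3.
Step 34. [r3c5∈{5}] only 5 remains possible at r3c5, so r3c5=5.
Step 35. [r7c5∈{6}] r7c5 is down to just 6 ⇒ r7c5=6.
Step 36. [r7c9∈{1}] r7c9 has the single candidate 1 ⇒ r7c9=1.
Step 37. [r5c1∈{3}] nothing but 3 survives at r5c1 ⇒ r5c1=3.
Step 38. [r6c3∈{5}] only 5 remains possible at r6c3, so r6c3=5.
Step 39. [r2c1∈{4}] r2c1 has the single candidate 4 ⇒ r2c1=4.
Step 40. [r5c4∈{2}] only 2 remains possible at r5c4, so r5c4=2.
Step 41. [r7c4∈{9}] nothing but 9 survives at r7c4. So r7c4=9.
Step 42. [r8c6∈{4}] nothing but 4 survives at r8c6, so r8c6=4.
Step 43. [r9c5∈{7}] only 7 remains possible at r9c5. So r9c5=7.
Step 44. [r6c5∈{8}] r6c5 has the single candidate 8. So r6c5=8.
Step 45. [r3c7∈{2}] only 2 remains possible at r3c7 ⇒ r3c7=2.
Step 46. [r1c9∈{8}] r1c9's peers cover all but 8, so r1c9=8.
Step 47. [r1c8∈{9}] r1c8 is down to just 9 ⇒ r1c8=9.
Step 48. [r3c6∈{1}] only 1 remains possible at r3c6. So r3c6=1.
Step 49. [r4c9∈{6}] r4c9's peers cover all but 6. So r4c9=6.
Step 50. [r2c8∈{5}] r2c8 has the single candidate 5, so r2c8=5.
Step 51. [r9c4∈{3}] nothing but 3 survives at r9c4 ⇒ r9c4=3.
Step 52. [r6c2∈{1}] r6c2 has the single candidate 1 ⇒ r6c2=1.

Answer: 5 7 1 6 4 2 3 9 8 / 4 6 2 8 3 9 1 5 7 / 9 3 8 7 5 1 2 6 4 / 2 8 7 5 9 3 4 1 6 / 3 4 9 2 1 6 8 7 5 / 6 1 5 4 8 7 9 2 3 / 7 2 3 9 6 8 5 4 1 / 8 5 6 1 2 4 7 3 9 / 1 9 4 3 7 5 6 8 2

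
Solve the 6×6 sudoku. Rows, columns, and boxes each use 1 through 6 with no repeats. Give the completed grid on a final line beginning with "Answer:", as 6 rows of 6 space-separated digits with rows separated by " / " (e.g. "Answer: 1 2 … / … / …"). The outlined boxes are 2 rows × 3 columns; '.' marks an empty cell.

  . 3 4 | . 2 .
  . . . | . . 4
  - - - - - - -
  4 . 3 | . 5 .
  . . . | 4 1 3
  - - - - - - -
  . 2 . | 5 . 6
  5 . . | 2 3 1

Step 1. [r2c5∈{6}] r2c5 is down to just 6, so r2c5=6.
Step 2. [r6c3∈{6}] only 6 remains possible at r6c3. So r6c3=6.
Step 3. [r1c4∈{1}] nothing but 1 survives at r1c4 ⇒ r1c4=1.
Step 4. [r3c2∈{1,6}] 1 has one home in row 3: r3c2 ⇒ r3c2=1.
Step 5. [r5c3∈{1}] only 1 remains possible at r5c3. So r5c3=1.
Step 6. [r2c2∈{5}] nothing but 5 survives at r2c2, so r2c2=5.
Step 7. [r2c3∈{2}] only 2 remains possible at r2c3. So r2c3=2.
Step 8. [r4c2∈{6}] only 6 remains possible at r4c2, so r4c2=6.
Step 9. [r1c1∈{6}] only 6 remains possible at r1c1, so r1c1=6.
Step 10. [r6c2∈{4}] only 4 remains possible at r6c2. So r6c2=4.
Step 11. [r3c6∈{2}] nothing but 2 survives at r3c6, so r3c6=2.
Step 12. [r1c6∈{5}] r1c6 is down to just 5, so r1c6=5.
Step 13. [r2c4∈{3}] only 3 remains possible at r2c4, so r2c4=3.
Step 14. [r4c3∈{5}] r4c3's peers cover all but 5 ⇒ r4c3=5.
Step 15. [r4c1∈{2}] nothing but 2 survives at r4c1. So r4c1=2.
Step 16. [r2c1∈{1}] r2c1's peers cover all but 1. So r2c1=1.
Step 17. [r5c1∈{3}] only 3 remains possible at r5c1 ⇒ r5c1=3.
Step 18. [r3c4∈{6}] r3c4 is down to just 6 ⇒ r3c4=6.
Step 19. [r5c5∈{4}] r5c5 is down to just 4 ⇒ r5c5=4.

Answer: 6 3 4 1 2 5 / 1 5 2 3 6 4 / 4 1 3 6 5 2 / 2 6 5 4 1 3 / 3 2 1 5 4 6 / 5 4 6 2 3 1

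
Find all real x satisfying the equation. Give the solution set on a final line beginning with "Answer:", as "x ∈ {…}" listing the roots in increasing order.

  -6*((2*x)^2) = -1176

Step 1. [-6*((2*x)^2) = -1176] divide by the outer -6, so div: (2*x)^2 = 196.
Step 2. [(2*x)^2 = 196] √ both sides: 196 ≥ 0 gives two branches. So sqrt: 2*x = 14 or -14.
Step 3. [2*x = 14 or -14] LHS = 2·(…); ÷2 both sides. So div: x = 7 or -7.

Answer: x ∈ {-7, 7}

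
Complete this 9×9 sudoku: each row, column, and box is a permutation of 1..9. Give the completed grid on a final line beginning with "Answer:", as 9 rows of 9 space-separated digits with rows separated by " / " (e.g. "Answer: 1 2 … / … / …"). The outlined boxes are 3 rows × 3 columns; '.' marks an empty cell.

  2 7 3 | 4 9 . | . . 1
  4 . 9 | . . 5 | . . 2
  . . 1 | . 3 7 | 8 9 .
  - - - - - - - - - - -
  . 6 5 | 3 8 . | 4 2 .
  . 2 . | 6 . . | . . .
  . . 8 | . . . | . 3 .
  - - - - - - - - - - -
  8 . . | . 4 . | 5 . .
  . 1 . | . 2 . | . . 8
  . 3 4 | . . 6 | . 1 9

Step 1. [r5c3∈{7}] r5c3's peers cover all but 7, so r5c3=7.
Step 2. [r1c7∈{6}] r1c7 has the single candidate 6 ⇒ r1c7=6.
Step 3. [r6c6∈{1,2,4,9}] 2 has one home in col 6: r6c6, so r6c6=2.
Step 4. [r7c9∈{3,6,7}] col 9 places 3 nowhere but r7c9, so r7c9=3.
Step 5. [r8c7∈{7}] r8c7 has the single candidate 7. So r8c7=7.
Step 6. [r7c4∈{1,7,9}] across row 7, 7 lands solely at r7c4, so r7c4=7.
Step 7. [r9c5∈{5}] only 5 remains possible at r9c5. So r9c5=5.
Step 8. [r5c5∈{1}] r5c5 has the single candidate 1. So r5c5=1.
Step 9. [r4c6∈{9}] r4c6 has the single candidate 9 ⇒ r4c6=9.
Step 10. [r8c3∈{6}] r8c3 has the single candidate 6 ⇒ r8c3=6.
Step 11. [r5c9∈{5}] r5c9 is down to just 5 ⇒ r5c9=5.
Step 12. [r6c7∈{1,9}] col 7 places 1 nowhere but r6c7, so r6c7=1.
Step 13. [r6c1∈{9}] r6c1's peers cover all but 9, so r6c1=9.
Step 14. [r3c2∈{5}] only 5 remains possible at r3c2, so r3c2=5.
Step 15. [r2c4∈{1,8}] across row 2, 1 lands solely at r2c4, so r2c4=1.
Step 16. [r6c9∈{6,7}] row 6 places 6 nowhere but r6c9, so r6c9=6.
Step 17. [r9c1∈{7}] r9c1 is down to just 7. So r9c1=7.
Step 18. [r2c7∈{3}] r2c7 has the single candidate 3, so r2c7=3.
Step 19. [r7c6∈{1}] nothing but 1 survives at r7c6 ⇒ r7c6=1.
Step 20. [r6c4∈{5}] only 5 remains possible at r6c4, so r6c4=5.
Step 21. [r1c6∈{8}] nothing but 8 survives at r1c6, so r1c6=8.
Step 22. [r7c2∈{9}] only 9 remains possible at r7c2 ⇒ r7c2=9.
Step 23. [r8c6∈{3}] nothing but 3 survives at r8c6. So r8c6=3.
Step 24. [r8c4∈{9}] r8c4 is down to just 9 ⇒ r8c4=9.
Step 25. [r8c1∈{5}] r8c1 is down to just 5, so r8c1=5.
Step 26. [r3c4∈{2}] r3c4's peers cover all but 2 ⇒ r3c4=2.
Step 27. [r5c6∈{4}] nothing but 4 survives at r5c6. So r5c6=4.
Step 28. [r9c7∈{2}] nothing but 2 survives at r9c7. So r9c7=2.
Step 29. [r5c8∈{8}] nothing but 8 survives at r5c8 ⇒ r5c8=8.
Step 30. [r5c1∈{3}] nothing but 3 survives at r5c1 ⇒ r5c1=3.
Step 31. [r2c5∈{6}] only 6 remains possible at r2c5, so r2c5=6.
Step 32. [r4c9∈{7}] r4c9 is down to just 7 ⇒ r4c9=7.
Step 33. [r6c5∈{7}] r6c5's peers cover all but 7 ⇒ r6c5=7.
Step 34. [r5c7∈{9}] r5c7 is down to just 9, so r5c7=9.
Step 35. [r7c3∈{2}] r7c3 is down to just 2, so r7c3=2.
Step 36. [r8c8∈{4}] only 4 remains possible at r8c8. So r8c8=4.
Step 37. [r1c8∈{5}] r1c8 is down to just 5, so r1c8=5.
Step 38. [r2c8∈{7}] r2c8 is down to just 7, so r2c8=7.
Step 39. [r2c2∈{8}] only 8 remains possible at r2c2, so r2c2=8.
Step 40. [r3c1∈{6}] r3c1 has the single candidate 6 ⇒ r3c1=6.
Step 41. [r3c9∈{4}] only 4 remains possible at r3c9. So r3c9=4.
Step 42. [r9c4∈{8}] r9c4 has the single candidate 8 ⇒ r9c4=8.
Step 43. [r6c2∈{4}] r6c2's peers cover all but 4. So r6c2=4.
Step 44. [r7c8∈{6}] only 6 remains possible at r7c8 ⇒ r7c8=6.
Step 45. [r4c1∈{1}] r4c1's peers cover all but 1. So r4c1=1.

Answer: 2 7 3 4 9 8 6 5 1 / 4 8 9 1 6 5 3 7 2 / 6 5 1 2 3 7 8 9 4 / 1 6 5 3 8 9 4 2 7 / 3 2 7 6 1 4 9 8 5 / 9 4 8 5 7 2 1 3 6 / 8 9 2 7 4 1 5 6 3 / 5 1 6 9 2 3 7 4 8 / 7 3 4 8 5 6 2 1 9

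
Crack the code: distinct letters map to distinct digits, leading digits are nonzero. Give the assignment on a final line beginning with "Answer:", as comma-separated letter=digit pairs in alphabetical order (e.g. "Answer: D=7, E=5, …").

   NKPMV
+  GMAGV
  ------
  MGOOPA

Step 1. [col 1: V + V ≡ A (mod 10)] no forcing yet in column 1 (carry-in 0); A=4 is free and consistent — try it. So A=4.
Step 2. [col 1: V + V ≡ A (mod 10)] V=2 is one option consistent with column 1 (V + V ≡ A (mod 10), carry-in 0) — take it. So V=2.
Step 3. [col 2: M + G ≡ P (mod 10)] P=6 is one option consistent with column 2 (M + G ≡ P (mod 10), carry-in 0) — take it, so P=6.
Step 4. [col 2: M + G ≡ P (mod 10)] G=5 is one option consistent with column 2 (M + G ≡ P (mod 10), carry-in 0) — take it. So G=5.
Step 5. [col 2: M + G ≡ P (mod 10)] column 2: given G=5, P=6, carry-in 0, and digits 2,4,5,6 already taken and all letters distinct, M+G≡P (mod 10) forces M=1 ⇒ M=1.
Step 6. [col 3: P + A ≡ O (mod 10)] column 3: given P=6, A=4, carry-in 0, and digits 1,2,4,5,6 already taken and all letters distinct, P+A≡O (mod 10) forces O=0. So O=0.
Step 7. [col 4: K + M ≡ O (mod 10)] column 4 reads K+M+carry(1)=O with M=1, O=0; with digits 0,1,2,4,5,6 already taken and all letters distinct, the only value for K is 8. So K=8.
Step 8. [col 5: N + G ≡ G (mod 10)] column 5 reads N+G+carry(1)=G with G=5; with digits 0,1,2,4,5,6,8 already taken and all letters distinct, the only value for N is 9, so N=9.

Answer: A=4, G=5, K=8, M=1, N=9, O=0, P=6, V=2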